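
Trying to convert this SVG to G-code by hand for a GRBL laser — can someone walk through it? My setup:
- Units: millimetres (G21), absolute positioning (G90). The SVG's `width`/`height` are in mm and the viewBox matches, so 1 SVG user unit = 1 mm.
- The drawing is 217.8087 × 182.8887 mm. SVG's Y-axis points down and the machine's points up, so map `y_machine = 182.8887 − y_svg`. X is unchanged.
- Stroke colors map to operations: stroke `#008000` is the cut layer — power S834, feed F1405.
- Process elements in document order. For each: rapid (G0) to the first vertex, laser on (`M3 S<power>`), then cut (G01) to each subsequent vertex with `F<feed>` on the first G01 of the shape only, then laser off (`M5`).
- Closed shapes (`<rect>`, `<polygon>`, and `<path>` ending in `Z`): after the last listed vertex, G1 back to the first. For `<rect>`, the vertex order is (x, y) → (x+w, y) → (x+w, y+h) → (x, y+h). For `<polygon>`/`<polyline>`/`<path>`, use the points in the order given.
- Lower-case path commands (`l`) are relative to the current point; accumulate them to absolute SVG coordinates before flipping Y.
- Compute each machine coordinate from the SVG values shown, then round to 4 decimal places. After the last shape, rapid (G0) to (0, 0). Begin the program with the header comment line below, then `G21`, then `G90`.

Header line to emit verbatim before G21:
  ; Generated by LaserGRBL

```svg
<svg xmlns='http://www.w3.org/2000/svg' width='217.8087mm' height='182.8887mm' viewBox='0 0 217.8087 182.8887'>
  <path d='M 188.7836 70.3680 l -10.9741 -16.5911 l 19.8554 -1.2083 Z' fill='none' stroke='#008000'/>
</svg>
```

; Generated by LaserGRBL
G21
G90
G0 X188.7836 Y112.5207
M3 S834
G01 X177.8095 Y129.1118 F1405
G01 X197.6649 Y130.3201
G01 X188.7836 Y112.5207
M5
G0 X0.0000 Y0.0000

Since the viewBox matches the mm dimensions, user units are millimetres directly. The only transform is the Y-flip y_m = 182.8887 − y_svg.

Shape 1 is a regular polygon drawn with `<path>`. Its stroke #008000 means cut at S834, F1405. After flipping Y the toolpath is (188.7836,112.5207) → (177.8095,129.1118) → (197.6649,130.3201) → (188.7836,112.5207), returning to the start.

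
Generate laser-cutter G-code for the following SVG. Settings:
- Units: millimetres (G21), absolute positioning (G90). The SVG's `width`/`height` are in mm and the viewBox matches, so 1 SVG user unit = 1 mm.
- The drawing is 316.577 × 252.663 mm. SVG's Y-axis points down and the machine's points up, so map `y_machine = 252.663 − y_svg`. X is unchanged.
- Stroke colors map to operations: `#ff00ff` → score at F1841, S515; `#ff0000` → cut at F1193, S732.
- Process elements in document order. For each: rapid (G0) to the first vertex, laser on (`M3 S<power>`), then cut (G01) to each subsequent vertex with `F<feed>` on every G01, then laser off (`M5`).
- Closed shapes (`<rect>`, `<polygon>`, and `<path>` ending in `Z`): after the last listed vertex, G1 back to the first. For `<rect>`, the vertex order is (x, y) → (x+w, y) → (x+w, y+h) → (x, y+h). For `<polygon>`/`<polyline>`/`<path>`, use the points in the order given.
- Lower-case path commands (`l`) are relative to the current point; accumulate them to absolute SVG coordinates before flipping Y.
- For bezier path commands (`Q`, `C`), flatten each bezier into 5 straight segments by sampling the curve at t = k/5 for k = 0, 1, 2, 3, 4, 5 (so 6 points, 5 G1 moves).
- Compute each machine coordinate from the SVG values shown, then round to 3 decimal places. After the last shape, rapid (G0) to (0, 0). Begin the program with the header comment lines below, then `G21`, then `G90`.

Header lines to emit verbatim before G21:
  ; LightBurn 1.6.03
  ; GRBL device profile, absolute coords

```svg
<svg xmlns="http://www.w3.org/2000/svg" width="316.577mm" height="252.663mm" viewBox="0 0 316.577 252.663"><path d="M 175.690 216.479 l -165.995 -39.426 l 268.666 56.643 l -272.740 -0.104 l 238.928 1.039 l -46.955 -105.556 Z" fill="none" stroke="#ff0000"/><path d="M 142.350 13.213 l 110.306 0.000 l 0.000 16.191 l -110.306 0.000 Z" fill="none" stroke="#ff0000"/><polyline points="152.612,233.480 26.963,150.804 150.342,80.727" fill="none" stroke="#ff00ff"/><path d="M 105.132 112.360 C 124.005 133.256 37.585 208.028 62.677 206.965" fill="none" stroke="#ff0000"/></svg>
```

; LightBurn 1.6.03
; GRBL device profile, absolute coords
G21
G90
G0 X175.690 Y36.184
M3 S732
G01 X9.695 Y75.610 F1193
G01 X278.361 Y18.967 F1193
G01 X5.621 Y19.071 F1193
G01 X244.549 Y18.032 F1193
G01 X197.594 Y123.588 F1193
G01 X175.690 Y36.184 F1193
M5
G0 X142.350 Y239.450
M3 S732
G01 X252.656 Y239.450 F1193
G01 X252.656 Y223.259 F1193
G01 X142.350 Y223.259 F1193
G01 X142.350 Y239.450 F1193
M5
G0 X152.612 Y19.183
M3 S515
G01 X26.963 Y101.859 F1841
G01 X150.342 Y171.936 F1841
M5
G0 X105.132 Y140.303
M3 S732
G01 X105.555 Y122.338 F1193
G01 X91.114 Y97.669 F1193
G01 X72.217 Y72.522 F1193
G01 X59.269 Y53.123 F1193
G01 X62.677 Y45.698 F1193
M5
G0 X0.000 Y0.000

viewBox `0 0 316.577 252.663` with mm width/height → 1 unit = 1 mm. Flip: y_m = 252.663 − y_svg.

**Shape 1** — `<path>` closed polygon, stroke `#ff0000` → cut (S732, F1193). Machine vertices: (175.690,36.184) → (9.695,75.610) → (278.361,18.967) → (5.621,19.071) → (244.549,18.032) → (197.594,123.588) → (175.690,36.184). Closed: final G1 returns to the first vertex.

**Shape 2** — `<path>` rectangle, stroke `#ff0000` → cut (S732, F1193). Machine vertices: (142.350,239.450) → (252.656,239.450) → (252.656,223.259) → (142.350,223.259) → (142.350,239.450). Closed: final G1 returns to the first vertex.

**Shape 3** — `<polyline>` open polyline, stroke `#ff00ff` → score (S515, F1841). Machine vertices: (152.612,19.183) → (26.963,101.859) → (150.342,171.936). Open path.

**Shape 4** — `<path>` cubic bezier, stroke `#ff0000` → cut (S732, F1193). Control points (SVG): P0=(105.132,112.360), P1=(124.005,133.256), P2=(37.585,208.028), P3=(62.677,206.965); sampled at t=k/5. Machine vertices: (105.132,140.303) → (105.555,122.338) → (91.114,97.669) → (72.217,72.522) → (59.269,53.123) → (62.677,45.698). Open path.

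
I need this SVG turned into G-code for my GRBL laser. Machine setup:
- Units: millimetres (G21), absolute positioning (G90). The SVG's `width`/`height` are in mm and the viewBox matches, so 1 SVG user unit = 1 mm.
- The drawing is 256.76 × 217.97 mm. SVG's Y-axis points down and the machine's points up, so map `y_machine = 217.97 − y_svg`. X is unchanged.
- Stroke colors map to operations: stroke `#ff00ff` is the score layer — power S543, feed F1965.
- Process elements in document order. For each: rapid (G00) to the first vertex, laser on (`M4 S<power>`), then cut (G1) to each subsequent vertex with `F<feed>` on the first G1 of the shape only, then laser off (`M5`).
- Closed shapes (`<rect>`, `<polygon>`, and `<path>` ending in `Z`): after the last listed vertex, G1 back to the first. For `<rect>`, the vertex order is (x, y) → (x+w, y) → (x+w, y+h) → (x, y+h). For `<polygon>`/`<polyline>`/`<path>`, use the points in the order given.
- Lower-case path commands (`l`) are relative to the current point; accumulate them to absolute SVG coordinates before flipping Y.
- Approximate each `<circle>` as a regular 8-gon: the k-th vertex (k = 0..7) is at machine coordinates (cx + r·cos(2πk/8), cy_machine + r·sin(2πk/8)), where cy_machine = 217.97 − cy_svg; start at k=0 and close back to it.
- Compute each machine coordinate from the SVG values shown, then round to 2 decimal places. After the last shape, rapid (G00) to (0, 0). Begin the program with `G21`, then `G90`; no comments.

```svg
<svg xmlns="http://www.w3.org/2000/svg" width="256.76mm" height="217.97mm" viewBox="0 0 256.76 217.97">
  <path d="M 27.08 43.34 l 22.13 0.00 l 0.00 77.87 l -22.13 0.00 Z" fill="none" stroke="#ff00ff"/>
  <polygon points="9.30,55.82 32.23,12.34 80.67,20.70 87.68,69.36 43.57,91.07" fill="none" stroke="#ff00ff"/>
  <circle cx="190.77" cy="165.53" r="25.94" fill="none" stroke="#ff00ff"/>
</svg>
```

Since the viewBox matches the mm dimensions, user units are millimetres directly. The only transform is the Y-flip y_m = 217.97 − y_svg.

Shape 1 is a rectangle drawn with `<path>`. Its stroke #ff00ff means score at S543, F1965. After flipping Y the toolpath is (27.08,174.63) → (49.21,174.63) → (49.21,96.76) → (27.08,96.76) → (27.08,174.63), returning to the start.

Shape 2 is a regular polygon drawn with `<polygon>`. Its stroke #ff00ff means score at S543, F1965. After flipping Y the toolpath is (9.30,162.15) → (32.23,205.63) → (80.67,197.27) → (87.68,148.61) → (43.57,126.90) → (9.30,162.15), returning to the start.

Shape 3 is a circle drawn with `<circle>`. Its stroke #ff00ff means score at S543, F1965. After flipping Y the toolpath is (216.71,52.44) → (209.11,70.78) → (190.77,78.38) → (172.43,70.78) → (164.83,52.44) → (172.43,34.10) → (190.77,26.50) → (209.11,34.10) → (216.71,52.44), returning to the start.

G21
G90
G00 X27.08 Y174.63
M4 S543
G1 X49.21 Y174.63 F1965
G1 X49.21 Y96.76
G1 X27.08 Y96.76
G1 X27.08 Y174.63
M5
G00 X9.30 Y162.15
M4 S543
G1 X32.23 Y205.63 F1965
G1 X80.67 Y197.27
G1 X87.68 Y148.61
G1 X43.57 Y126.90
G1 X9.30 Y162.15
M5
G00 X216.71 Y52.44
M4 S543
G1 X209.11 Y70.78 F1965
G1 X190.77 Y78.38
G1 X172.43 Y70.78
G1 X164.83 Y52.44
G1 X172.43 Y34.10
G1 X190.77 Y26.50
G1 X209.11 Y34.10
G1 X216.71 Y52.44
M5
G00 X0.00 Y0.00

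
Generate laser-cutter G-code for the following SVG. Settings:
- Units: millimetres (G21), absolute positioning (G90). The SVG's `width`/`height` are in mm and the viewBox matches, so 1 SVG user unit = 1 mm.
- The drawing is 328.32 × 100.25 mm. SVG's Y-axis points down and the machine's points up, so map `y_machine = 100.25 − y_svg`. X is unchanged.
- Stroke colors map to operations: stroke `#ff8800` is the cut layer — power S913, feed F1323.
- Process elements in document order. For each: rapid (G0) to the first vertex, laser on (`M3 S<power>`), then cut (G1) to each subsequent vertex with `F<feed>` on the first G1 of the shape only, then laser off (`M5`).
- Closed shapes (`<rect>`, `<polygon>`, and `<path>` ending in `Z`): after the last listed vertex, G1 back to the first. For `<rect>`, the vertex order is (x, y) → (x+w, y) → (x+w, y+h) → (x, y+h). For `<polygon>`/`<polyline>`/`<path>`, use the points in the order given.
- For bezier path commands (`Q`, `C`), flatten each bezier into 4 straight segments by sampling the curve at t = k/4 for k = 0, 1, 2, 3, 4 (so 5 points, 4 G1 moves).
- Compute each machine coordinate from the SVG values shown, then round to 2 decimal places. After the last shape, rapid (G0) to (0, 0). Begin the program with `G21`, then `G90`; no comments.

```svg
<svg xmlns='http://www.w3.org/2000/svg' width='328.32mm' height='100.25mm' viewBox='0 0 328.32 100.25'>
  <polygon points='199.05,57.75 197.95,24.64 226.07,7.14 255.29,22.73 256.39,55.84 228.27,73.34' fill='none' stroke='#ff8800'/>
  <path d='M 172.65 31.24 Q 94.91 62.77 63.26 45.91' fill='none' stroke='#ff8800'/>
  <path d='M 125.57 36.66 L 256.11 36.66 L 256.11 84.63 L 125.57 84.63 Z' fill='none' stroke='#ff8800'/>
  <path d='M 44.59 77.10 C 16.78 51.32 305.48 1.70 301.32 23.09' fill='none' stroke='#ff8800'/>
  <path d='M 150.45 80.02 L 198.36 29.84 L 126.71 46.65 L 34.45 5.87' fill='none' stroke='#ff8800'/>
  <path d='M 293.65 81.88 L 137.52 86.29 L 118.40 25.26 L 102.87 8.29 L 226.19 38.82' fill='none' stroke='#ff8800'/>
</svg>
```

G21
G90
G0 X199.05 Y42.50
M3 S913
G1 X197.95 Y75.61 F1323
G1 X226.07 Y93.11
G1 X255.29 Y77.52
G1 X256.39 Y44.41
G1 X228.27 Y26.91
G1 X199.05 Y42.50
M5
G0 X172.65 Y69.01
M3 S913
G1 X136.66 Y56.27 F1323
G1 X106.43 Y49.58
G1 X81.97 Y48.93
G1 X63.26 Y54.34
M5
G0 X125.57 Y63.59
M3 S913
G1 X256.11 Y63.59 F1323
G1 X256.11 Y15.62
G1 X125.57 Y15.62
G1 X125.57 Y63.59
M5
G0 X44.59 Y23.15
M3 S913
G1 X73.56 Y45.47 F1323
G1 X164.09 Y67.84
G1 X259.05 Y81.37
G1 X301.32 Y77.16
M5
G0 X150.45 Y20.23
M3 S913
G1 X198.36 Y70.41 F1323
G1 X126.71 Y53.60
G1 X34.45 Y94.38
M5
G0 X293.65 Y18.37
M3 S913
G1 X137.52 Y13.96 F1323
G1 X118.40 Y74.99
G1 X102.87 Y91.96
G1 X226.19 Y61.43
M5
G0 X0.00 Y0.00

viewBox `0 0 328.32 100.25` with mm width/height → 1 unit = 1 mm. Flip: y_m = 100.25 − y_svg.

**Shape 1** — `<polygon>` regular polygon, stroke `#ff8800` → cut (S913, F1323). Machine vertices: (199.05,42.50) → (197.95,75.61) → (226.07,93.11) → (255.29,77.52) → (256.39,44.41) → (228.27,26.91) → (199.05,42.50). Closed: final G1 returns to the first vertex.

**Shape 2** — `<path>` quadratic bezier, stroke `#ff8800` → cut (S913, F1323). Control points (SVG): P0=(172.65,31.24), P1=(94.91,62.77), P2=(63.26,45.91); sampled at t=k/4. Machine vertices: (172.65,69.01) → (136.66,56.27) → (106.43,49.58) → (81.97,48.93) → (63.26,54.34). Open path.

**Shape 3** — `<path>` rectangle, stroke `#ff8800` → cut (S913, F1323). Machine vertices: (125.57,63.59) → (256.11,63.59) → (256.11,15.62) → (125.57,15.62) → (125.57,63.59). Closed: final G1 returns to the first vertex.

**Shape 4** — `<path>` cubic bezier, stroke `#ff8800` → cut (S913, F1323). Control points (SVG): P0=(44.59,77.10), P1=(16.78,51.32), P2=(305.48,1.70), P3=(301.32,23.09); sampled at t=k/4. Machine vertices: (44.59,23.15) → (73.56,45.47) → (164.09,67.84) → (259.05,81.37) → (301.32,77.16). Open path.

**Shape 5** — `<path>` open polyline, stroke `#ff8800` → cut (S913, F1323). Machine vertices: (150.45,20.23) → (198.36,70.41) → (126.71,53.60) → (34.45,94.38). Open path.

**Shape 6** — `<path>` open polyline, stroke `#ff8800` → cut (S913, F1323). Machine vertices: (293.65,18.37) → (137.52,13.96) → (118.40,74.99) → (102.87,91.96) → (226.19,61.43). Open path.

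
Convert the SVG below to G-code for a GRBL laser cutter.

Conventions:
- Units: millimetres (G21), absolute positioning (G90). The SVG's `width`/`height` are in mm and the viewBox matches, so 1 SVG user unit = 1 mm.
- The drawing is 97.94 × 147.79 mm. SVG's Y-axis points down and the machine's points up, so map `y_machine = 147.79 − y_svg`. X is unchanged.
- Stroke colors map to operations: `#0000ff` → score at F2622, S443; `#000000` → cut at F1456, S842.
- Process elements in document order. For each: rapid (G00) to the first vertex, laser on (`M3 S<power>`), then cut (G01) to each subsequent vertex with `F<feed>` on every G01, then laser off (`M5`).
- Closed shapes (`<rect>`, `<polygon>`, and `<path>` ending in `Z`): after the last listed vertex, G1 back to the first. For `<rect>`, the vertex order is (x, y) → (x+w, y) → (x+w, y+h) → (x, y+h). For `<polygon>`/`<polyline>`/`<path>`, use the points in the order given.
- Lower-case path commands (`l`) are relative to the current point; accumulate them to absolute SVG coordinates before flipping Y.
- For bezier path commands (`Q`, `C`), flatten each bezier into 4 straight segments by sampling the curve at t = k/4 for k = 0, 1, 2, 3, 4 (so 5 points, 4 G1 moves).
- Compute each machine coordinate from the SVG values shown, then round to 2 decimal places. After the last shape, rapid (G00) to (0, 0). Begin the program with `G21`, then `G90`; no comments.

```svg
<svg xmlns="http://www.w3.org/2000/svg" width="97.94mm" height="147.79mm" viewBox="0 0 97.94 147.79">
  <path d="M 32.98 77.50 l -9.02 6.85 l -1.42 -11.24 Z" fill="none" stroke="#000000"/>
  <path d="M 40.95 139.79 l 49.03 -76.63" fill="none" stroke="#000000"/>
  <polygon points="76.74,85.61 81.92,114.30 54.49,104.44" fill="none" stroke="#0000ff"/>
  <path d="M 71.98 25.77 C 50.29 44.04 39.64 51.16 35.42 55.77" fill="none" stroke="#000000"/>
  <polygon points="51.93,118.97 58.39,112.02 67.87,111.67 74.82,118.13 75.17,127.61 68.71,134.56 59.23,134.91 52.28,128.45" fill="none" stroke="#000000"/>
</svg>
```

1 u = 1 mm; y_m = 147.79 − y.

[1] `<path>` regular polygon, #000000→cut S842 F1456: (32.98,70.29) → (23.96,63.44) → (22.54,74.68) → (32.98,70.29) (closed)

[2] `<path>` line segment, #000000→cut S842 F1456: (40.95,8.00) → (89.98,84.63)

[3] `<polygon>` regular polygon, #0000ff→score S443 F2622: (76.74,62.18) → (81.92,33.49) → (54.49,43.35) → (76.74,62.18) (closed)

[4] `<path>` cubic bezier, #000000→cut S842 F1456: (71.98,122.02) → (57.71,110.27) → (47.15,101.90) → (39.86,96.08) → (35.42,92.02)

[5] `<polygon>` regular polygon, #000000→cut S842 F1456: (51.93,28.82) → (58.39,35.77) → (67.87,36.12) → (74.82,29.66) → (75.17,20.18) → (68.71,13.23) → (59.23,12.88) → (52.28,19.34) → (51.93,28.82) (closed)

G21
G90
G00 X32.98 Y70.29
M3 S842
G01 X23.96 Y63.44 F1456
G01 X22.54 Y74.68 F1456
G01 X32.98 Y70.29 F1456
M5
G00 X40.95 Y8.00
M3 S842
G01 X89.98 Y84.63 F1456
M5
G00 X76.74 Y62.18
M3 S443
G01 X81.92 Y33.49 F2622
G01 X54.49 Y43.35 F2622
G01 X76.74 Y62.18 F2622
M5
G00 X71.98 Y122.02
M3 S842
G01 X57.71 Y110.27 F1456
G01 X47.15 Y101.90 F1456
G01 X39.86 Y96.08 F1456
G01 X35.42 Y92.02 F1456
M5
G00 X51.93 Y28.82
M3 S842
G01 X58.39 Y35.77 F1456
G01 X67.87 Y36.12 F1456
G01 X74.82 Y29.66 F1456
G01 X75.17 Y20.18 F1456
G01 X68.71 Y13.23 F1456
G01 X59.23 Y12.88 F1456
G01 X52.28 Y19.34 F1456
G01 X51.93 Y28.82 F1456
M5
G00 X0.00 Y0.00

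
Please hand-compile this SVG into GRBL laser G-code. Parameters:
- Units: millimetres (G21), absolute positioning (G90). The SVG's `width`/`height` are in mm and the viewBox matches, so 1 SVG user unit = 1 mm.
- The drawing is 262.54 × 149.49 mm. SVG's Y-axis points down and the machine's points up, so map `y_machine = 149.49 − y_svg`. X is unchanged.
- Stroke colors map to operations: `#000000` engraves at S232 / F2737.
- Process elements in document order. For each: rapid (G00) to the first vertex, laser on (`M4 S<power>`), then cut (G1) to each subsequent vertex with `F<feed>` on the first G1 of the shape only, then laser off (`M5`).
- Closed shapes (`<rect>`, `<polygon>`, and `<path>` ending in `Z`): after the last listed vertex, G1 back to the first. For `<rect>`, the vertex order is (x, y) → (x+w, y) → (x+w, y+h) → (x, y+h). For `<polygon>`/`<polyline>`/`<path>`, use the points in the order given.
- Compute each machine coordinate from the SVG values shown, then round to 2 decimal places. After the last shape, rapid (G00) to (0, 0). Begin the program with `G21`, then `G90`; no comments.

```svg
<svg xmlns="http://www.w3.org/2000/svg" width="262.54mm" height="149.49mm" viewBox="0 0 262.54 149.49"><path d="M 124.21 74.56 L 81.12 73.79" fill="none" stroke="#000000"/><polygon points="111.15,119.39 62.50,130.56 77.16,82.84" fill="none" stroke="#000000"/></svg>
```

G21
G90
G00 X124.21 Y74.93
M4 S232
G1 X81.12 Y75.70 F2737
M5
G00 X111.15 Y30.10
M4 S232
G1 X62.50 Y18.93 F2737
G1 X77.16 Y66.65
G1 X111.15 Y30.10
M5
G00 X0.00 Y0.00

1 u = 1 mm; y_m = 149.49 − y.

[1] `<path>` line segment, #000000→engrave S232 F2737: (124.21,74.93) → (81.12,75.70)

[2] `<polygon>` regular polygon, #000000→engrave S232 F2737: (111.15,30.10) → (62.50,18.93) → (77.16,66.65) → (111.15,30.10) (closed)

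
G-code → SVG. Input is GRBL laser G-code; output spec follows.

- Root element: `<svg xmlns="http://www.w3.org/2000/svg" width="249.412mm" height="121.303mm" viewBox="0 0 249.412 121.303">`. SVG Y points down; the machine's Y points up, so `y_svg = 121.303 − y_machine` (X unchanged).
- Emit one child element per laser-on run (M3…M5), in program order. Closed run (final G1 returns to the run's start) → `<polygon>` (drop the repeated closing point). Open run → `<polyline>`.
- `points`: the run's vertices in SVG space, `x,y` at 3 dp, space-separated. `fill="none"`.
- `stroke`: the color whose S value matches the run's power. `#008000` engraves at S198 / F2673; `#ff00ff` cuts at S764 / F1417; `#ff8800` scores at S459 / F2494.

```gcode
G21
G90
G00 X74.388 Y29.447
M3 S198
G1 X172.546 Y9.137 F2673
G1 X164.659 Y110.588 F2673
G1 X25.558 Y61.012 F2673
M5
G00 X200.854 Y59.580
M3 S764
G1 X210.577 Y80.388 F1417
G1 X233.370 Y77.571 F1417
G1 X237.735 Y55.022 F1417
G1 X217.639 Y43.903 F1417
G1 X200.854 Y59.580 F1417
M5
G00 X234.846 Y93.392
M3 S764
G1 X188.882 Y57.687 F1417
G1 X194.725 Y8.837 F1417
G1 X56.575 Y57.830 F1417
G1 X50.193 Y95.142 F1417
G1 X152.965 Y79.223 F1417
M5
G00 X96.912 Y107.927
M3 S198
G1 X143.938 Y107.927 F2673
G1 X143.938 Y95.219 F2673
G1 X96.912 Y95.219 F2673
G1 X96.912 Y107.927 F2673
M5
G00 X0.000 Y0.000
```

Machine Y-up, SVG Y-down with viewBox height 121.303, so y_svg = 121.303 − y_machine; X carries over.

Run 1: S198 ⇒ engrave layer `#008000`. The run is open, so emit a `<polyline>` with points (Y-flipped): 74.388,91.856 172.546,112.166 164.659,10.715 25.558,60.291.

Run 2: the run's S764 means `#ff00ff` (cut). The run returns to its start, so emit a `<polygon>` with points (Y-flipped): 200.854,61.723 210.577,40.915 233.370,43.732 237.735,66.281 217.639,77.400.

Run 3: power S764 maps to stroke `#ff00ff` (cut). The run is open, so emit a `<polyline>` with points (Y-flipped): 234.846,27.911 188.882,63.616 194.725,112.466 56.575,63.473 50.193,26.161 152.965,42.080.

Run 4: S198 ⇒ engrave layer `#008000`. The run returns to its start, so emit a `<polygon>` with points (Y-flipped): 96.912,13.376 143.938,13.376 143.938,26.084 96.912,26.084.

<svg xmlns="http://www.w3.org/2000/svg" width="249.412mm" height="121.303mm" viewBox="0 0 249.412 121.303">
  <polyline points="74.388,91.856 172.546,112.166 164.659,10.715 25.558,60.291" fill="none" stroke="#008000"/>
  <polygon points="200.854,61.723 210.577,40.915 233.370,43.732 237.735,66.281 217.639,77.400" fill="none" stroke="#ff00ff"/>
  <polyline points="234.846,27.911 188.882,63.616 194.725,112.466 56.575,63.473 50.193,26.161 152.965,42.080" fill="none" stroke="#ff00ff"/>
  <polygon points="96.912,13.376 143.938,13.376 143.938,26.084 96.912,26.084" fill="none" stroke="#008000"/>
</svg>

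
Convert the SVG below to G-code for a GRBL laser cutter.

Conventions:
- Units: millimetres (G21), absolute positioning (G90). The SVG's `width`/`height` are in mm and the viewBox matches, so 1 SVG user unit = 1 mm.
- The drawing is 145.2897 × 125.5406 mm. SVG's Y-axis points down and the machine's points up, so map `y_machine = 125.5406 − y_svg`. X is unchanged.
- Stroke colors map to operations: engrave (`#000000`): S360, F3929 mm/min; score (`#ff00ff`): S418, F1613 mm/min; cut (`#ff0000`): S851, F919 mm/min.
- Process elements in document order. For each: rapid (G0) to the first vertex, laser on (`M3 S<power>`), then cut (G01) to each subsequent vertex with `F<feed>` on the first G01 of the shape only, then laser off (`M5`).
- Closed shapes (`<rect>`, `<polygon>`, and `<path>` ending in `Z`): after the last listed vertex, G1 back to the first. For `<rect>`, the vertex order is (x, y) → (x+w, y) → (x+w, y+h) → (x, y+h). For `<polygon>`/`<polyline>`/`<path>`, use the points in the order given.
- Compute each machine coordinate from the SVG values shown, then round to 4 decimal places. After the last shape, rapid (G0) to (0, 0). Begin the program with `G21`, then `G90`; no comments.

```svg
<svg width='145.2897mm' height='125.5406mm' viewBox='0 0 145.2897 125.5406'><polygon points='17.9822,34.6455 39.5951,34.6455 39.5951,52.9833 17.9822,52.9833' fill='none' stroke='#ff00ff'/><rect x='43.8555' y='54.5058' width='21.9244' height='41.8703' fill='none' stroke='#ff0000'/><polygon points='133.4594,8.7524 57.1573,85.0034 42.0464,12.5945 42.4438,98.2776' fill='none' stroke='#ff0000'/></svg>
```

1 u = 1 mm; y_m = 125.5406 − y.

[1] `<polygon>` rectangle, #ff00ff→score S418 F1613: (17.9822,90.8951) → (39.5951,90.8951) → (39.5951,72.5573) → (17.9822,72.5573) → (17.9822,90.8951) (closed)

[2] `<rect>` rectangle, #ff0000→cut S851 F919: (43.8555,71.0348) → (65.7799,71.0348) → (65.7799,29.1645) → (43.8555,29.1645) → (43.8555,71.0348) (closed)

[3] `<polygon>` closed polygon, #ff0000→cut S851 F919: (133.4594,116.7882) → (57.1573,40.5372) → (42.0464,112.9461) → (42.4438,27.2630) → (133.4594,116.7882) (closed)

G21
G90
G0 X17.9822 Y90.8951
M3 S418
G01 X39.5951 Y90.8951 F1613
G01 X39.5951 Y72.5573
G01 X17.9822 Y72.5573
G01 X17.9822 Y90.8951
M5
G0 X43.8555 Y71.0348
M3 S851
G01 X65.7799 Y71.0348 F919
G01 X65.7799 Y29.1645
G01 X43.8555 Y29.1645
G01 X43.8555 Y71.0348
M5
G0 X133.4594 Y116.7882
M3 S851
G01 X57.1573 Y40.5372 F919
G01 X42.0464 Y112.9461
G01 X42.4438 Y27.2630
G01 X133.4594 Y116.7882
M5
G0 X0.0000 Y0.0000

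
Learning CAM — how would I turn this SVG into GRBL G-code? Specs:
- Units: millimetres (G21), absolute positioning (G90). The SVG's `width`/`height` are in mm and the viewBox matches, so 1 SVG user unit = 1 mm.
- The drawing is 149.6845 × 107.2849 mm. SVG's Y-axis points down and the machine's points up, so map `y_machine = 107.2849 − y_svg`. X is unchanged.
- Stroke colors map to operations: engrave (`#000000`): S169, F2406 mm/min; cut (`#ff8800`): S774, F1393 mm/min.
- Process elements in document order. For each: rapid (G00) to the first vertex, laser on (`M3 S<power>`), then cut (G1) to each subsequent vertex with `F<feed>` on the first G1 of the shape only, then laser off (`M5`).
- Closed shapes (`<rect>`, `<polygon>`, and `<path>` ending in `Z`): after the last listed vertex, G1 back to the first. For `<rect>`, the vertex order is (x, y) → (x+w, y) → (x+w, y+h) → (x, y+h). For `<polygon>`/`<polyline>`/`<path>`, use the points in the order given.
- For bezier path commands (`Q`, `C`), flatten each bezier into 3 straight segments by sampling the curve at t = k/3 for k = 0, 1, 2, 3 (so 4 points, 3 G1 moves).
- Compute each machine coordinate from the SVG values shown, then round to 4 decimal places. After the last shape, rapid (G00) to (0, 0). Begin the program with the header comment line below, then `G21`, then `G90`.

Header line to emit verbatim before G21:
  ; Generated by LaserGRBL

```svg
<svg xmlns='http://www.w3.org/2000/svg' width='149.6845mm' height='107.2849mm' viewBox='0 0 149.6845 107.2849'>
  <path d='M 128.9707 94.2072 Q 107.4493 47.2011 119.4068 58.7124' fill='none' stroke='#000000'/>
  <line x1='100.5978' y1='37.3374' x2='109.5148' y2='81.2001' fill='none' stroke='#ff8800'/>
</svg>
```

1 u = 1 mm; y_m = 107.2849 − y.

[1] `<path>` quadratic bezier, #000000→engrave S169 F2406: (128.9707,13.0777) → (118.3430,37.9132) → (115.1550,49.7448) → (119.4068,48.5725)

[2] `<line>` line segment, #ff8800→cut S774 F1393: (100.5978,69.9475) → (109.5148,26.0848)

; Generated by LaserGRBL
G21
G90
G00 X128.9707 Y13.0777
M3 S169
G1 X118.3430 Y37.9132 F2406
G1 X115.1550 Y49.7448
G1 X119.4068 Y48.5725
M5
G00 X100.5978 Y69.9475
M3 S774
G1 X109.5148 Y26.0848 F1393
M5
G00 X0.0000 Y0.0000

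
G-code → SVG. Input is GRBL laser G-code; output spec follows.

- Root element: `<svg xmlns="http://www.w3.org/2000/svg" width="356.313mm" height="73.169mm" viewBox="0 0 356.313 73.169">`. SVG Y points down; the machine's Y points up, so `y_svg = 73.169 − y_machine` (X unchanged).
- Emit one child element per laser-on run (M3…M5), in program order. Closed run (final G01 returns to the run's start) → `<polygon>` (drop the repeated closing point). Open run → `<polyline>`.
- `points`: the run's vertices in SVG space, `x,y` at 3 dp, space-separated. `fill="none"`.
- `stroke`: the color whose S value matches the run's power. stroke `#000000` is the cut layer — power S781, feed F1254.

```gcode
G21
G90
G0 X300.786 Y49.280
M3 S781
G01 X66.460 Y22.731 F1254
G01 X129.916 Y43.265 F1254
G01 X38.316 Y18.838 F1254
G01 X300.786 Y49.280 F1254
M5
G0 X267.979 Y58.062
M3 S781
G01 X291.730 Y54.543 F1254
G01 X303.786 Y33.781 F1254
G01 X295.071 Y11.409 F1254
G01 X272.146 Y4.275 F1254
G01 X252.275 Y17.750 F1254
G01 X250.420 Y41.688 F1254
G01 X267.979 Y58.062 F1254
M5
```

<svg xmlns="http://www.w3.org/2000/svg" width="356.313mm" height="73.169mm" viewBox="0 0 356.313 73.169">
  <polygon points="300.786,23.889 66.460,50.438 129.916,29.904 38.316,54.331" fill="none" stroke="#000000"/>
  <polygon points="267.979,15.107 291.730,18.626 303.786,39.388 295.071,61.760 272.146,68.894 252.275,55.419 250.420,31.481" fill="none" stroke="#000000"/>
</svg>

Each laser-on run becomes one SVG element. Flip Y back into SVG space with y_svg = 73.169 − y_machine. Every run uses S781, so all elements get stroke `#000000` (cut).

Run 1: The run returns to its start, so emit a `<polygon>` with points (Y-flipped): 300.786,23.889 66.460,50.438 129.916,29.904 38.316,54.331.

Run 2: The run returns to its start, so emit a `<polygon>` with points (Y-flipped): 267.979,15.107 291.730,18.626 303.786,39.388 295.071,61.760 272.146,68.894 252.275,55.419 250.420,31.481.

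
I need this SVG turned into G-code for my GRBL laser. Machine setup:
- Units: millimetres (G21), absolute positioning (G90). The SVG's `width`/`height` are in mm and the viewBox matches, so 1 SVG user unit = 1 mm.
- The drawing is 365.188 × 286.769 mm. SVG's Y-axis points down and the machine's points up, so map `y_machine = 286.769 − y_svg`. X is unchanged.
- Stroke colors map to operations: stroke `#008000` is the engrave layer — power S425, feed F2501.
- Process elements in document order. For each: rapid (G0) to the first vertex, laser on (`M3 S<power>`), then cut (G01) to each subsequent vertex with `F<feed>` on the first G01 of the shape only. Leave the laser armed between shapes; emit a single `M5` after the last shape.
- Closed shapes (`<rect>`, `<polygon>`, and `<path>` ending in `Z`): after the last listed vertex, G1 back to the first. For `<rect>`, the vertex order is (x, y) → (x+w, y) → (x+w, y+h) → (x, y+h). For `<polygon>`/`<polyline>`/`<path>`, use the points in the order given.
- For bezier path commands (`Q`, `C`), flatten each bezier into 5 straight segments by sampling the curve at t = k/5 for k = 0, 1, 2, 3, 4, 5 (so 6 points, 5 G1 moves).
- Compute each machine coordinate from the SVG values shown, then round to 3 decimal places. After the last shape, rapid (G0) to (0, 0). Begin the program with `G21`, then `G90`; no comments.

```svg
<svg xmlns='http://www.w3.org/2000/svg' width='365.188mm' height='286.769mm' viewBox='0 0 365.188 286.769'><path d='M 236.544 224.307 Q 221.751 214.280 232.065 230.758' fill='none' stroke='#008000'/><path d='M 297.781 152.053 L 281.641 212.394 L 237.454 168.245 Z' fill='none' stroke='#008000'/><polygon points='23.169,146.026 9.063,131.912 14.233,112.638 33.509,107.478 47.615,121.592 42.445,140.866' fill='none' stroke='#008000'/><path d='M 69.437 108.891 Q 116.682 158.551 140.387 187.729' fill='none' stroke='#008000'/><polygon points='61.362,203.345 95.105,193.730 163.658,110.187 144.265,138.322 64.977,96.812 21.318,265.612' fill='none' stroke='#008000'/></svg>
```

G21
G90
G0 X236.544 Y62.462
M3 S425
G01 X231.631 Y65.413 F2501
G01 X228.727 Y66.243
G01 X227.831 Y64.953
G01 X228.944 Y61.542
G01 X232.065 Y56.011
G0 X297.781 Y134.716
M3 S425
G01 X281.641 Y74.375 F2501
G01 X237.454 Y118.524
G01 X297.781 Y134.716
G0 X23.169 Y140.743
M3 S425
G01 X9.063 Y154.857 F2501
G01 X14.233 Y174.131
G01 X33.509 Y179.291
G01 X47.615 Y165.177
G01 X42.445 Y145.903
G01 X23.169 Y140.743
G0 X69.437 Y177.878
M3 S425
G01 X87.393 Y158.833 F2501
G01 X103.467 Y141.427
G01 X117.657 Y125.660
G01 X129.963 Y111.530
G01 X140.387 Y99.040
G0 X61.362 Y83.424
M3 S425
G01 X95.105 Y93.039 F2501
G01 X163.658 Y176.582
G01 X144.265 Y148.447
G01 X64.977 Y189.957
G01 X21.318 Y21.157
G01 X61.362 Y83.424
M5
G0 X0.000 Y0.000

Since the viewBox matches the mm dimensions, user units are millimetres directly. The only transform is the Y-flip y_m = 286.769 − y_svg.

Shape 1 is a quadratic bezier drawn with `<path>`. Its stroke #008000 means engrave at S425, F2501. After flipping Y the toolpath is (236.544,62.462) → (231.631,65.413) → (228.727,66.243) → (227.831,64.953) → (228.944,61.542) → (232.065,56.011).

Shape 2 is a regular polygon drawn with `<path>`. Its stroke #008000 means engrave at S425, F2501. After flipping Y the toolpath is (297.781,134.716) → (281.641,74.375) → (237.454,118.524) → (297.781,134.716), returning to the start.

Shape 3 is a regular polygon drawn with `<polygon>`. Its stroke #008000 means engrave at S425, F2501. After flipping Y the toolpath is (23.169,140.743) → (9.063,154.857) → (14.233,174.131) → (33.509,179.291) → (47.615,165.177) → (42.445,145.903) → (23.169,140.743), returning to the start.

Shape 4 is a quadratic bezier drawn with `<path>`. Its stroke #008000 means engrave at S425, F2501. After flipping Y the toolpath is (69.437,177.878) → (87.393,158.833) → (103.467,141.427) → (117.657,125.660) → (129.963,111.530) → (140.387,99.040).

Shape 5 is a closed polygon drawn with `<polygon>`. Its stroke #008000 means engrave at S425, F2501. After flipping Y the toolpath is (61.362,83.424) → (95.105,93.039) → (163.658,176.582) → (144.265,148.447) → (64.977,189.957) → (21.318,21.157) → (61.362,83.424), returning to the start.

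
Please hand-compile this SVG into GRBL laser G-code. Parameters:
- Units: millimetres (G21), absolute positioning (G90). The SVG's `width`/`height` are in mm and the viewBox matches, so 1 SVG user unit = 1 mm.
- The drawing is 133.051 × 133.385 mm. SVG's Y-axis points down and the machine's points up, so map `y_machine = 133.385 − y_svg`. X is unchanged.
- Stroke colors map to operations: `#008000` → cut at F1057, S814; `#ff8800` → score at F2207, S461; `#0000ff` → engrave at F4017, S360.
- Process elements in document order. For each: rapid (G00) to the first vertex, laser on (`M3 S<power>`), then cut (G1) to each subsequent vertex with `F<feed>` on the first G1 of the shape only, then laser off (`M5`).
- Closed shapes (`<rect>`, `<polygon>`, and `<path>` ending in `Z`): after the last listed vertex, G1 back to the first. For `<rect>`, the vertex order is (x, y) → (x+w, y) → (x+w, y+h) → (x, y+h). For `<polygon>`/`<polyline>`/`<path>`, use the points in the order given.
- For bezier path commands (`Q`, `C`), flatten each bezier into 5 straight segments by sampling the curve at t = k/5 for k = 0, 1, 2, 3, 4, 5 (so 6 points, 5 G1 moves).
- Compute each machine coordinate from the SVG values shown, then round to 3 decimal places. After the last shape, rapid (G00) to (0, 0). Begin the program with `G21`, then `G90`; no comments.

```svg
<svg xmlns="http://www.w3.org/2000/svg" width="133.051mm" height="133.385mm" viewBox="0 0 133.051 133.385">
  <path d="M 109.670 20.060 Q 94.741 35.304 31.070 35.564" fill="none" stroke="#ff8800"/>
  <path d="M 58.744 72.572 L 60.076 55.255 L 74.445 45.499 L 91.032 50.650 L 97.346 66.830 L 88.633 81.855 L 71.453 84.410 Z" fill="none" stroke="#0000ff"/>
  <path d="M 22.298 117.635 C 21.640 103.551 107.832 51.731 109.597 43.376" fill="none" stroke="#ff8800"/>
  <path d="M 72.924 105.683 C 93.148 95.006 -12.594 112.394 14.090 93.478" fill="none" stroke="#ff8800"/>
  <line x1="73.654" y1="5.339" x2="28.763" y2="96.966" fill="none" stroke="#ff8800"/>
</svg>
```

G21
G90
G00 X109.670 Y113.325
M3 S461
G1 X101.749 Y107.827 F2207
G1 X89.928 Y103.527
G1 X74.208 Y100.426
G1 X54.589 Y98.524
G1 X31.070 Y97.821
M5
G00 X58.744 Y60.813
M3 S360
G1 X60.076 Y78.130 F4017
G1 X74.445 Y87.886
G1 X91.032 Y82.735
G1 X97.346 Y66.555
G1 X88.633 Y51.530
G1 X71.453 Y48.975
G1 X58.744 Y60.813
M5
G00 X22.298 Y15.750
M3 S461
G1 X30.955 Y28.079 F2207
G1 X52.235 Y45.567
G1 X77.916 Y64.317
G1 X99.777 Y80.430
G1 X109.597 Y90.009
M5
G00 X72.924 Y27.702
M3 S461
G1 X72.010 Y31.255 F2207
G1 X53.266 Y31.163
G1 X29.097 Y30.514
G1 X11.904 Y32.399
G1 X14.090 Y39.907
M5
G00 X73.654 Y128.046
M3 S461
G1 X28.763 Y36.419 F2207
M5
G00 X0.000 Y0.000

viewBox `0 0 133.051 133.385` with mm width/height → 1 unit = 1 mm. Flip: y_m = 133.385 − y_svg.

**Shape 1** — `<path>` quadratic bezier, stroke `#ff8800` → score (S461, F2207). Control points (SVG): P0=(109.670,20.060), P1=(94.741,35.304), P2=(31.070,35.564); sampled at t=k/5. Machine vertices: (109.670,113.325) → (101.749,107.827) → (89.928,103.527) → (74.208,100.426) → (54.589,98.524) → (31.070,97.821). Open path.

**Shape 2** — `<path>` regular polygon, stroke `#0000ff` → engrave (S360, F4017). Machine vertices: (58.744,60.813) → (60.076,78.130) → (74.445,87.886) → (91.032,82.735) → (97.346,66.555) → (88.633,51.530) → (71.453,48.975) → (58.744,60.813). Closed: final G1 returns to the first vertex.

**Shape 3** — `<path>` cubic bezier, stroke `#ff8800` → score (S461, F2207). Control points (SVG): P0=(22.298,117.635), P1=(21.640,103.551), P2=(107.832,51.731), P3=(109.597,43.376); sampled at t=k/5. Machine vertices: (22.298,15.750) → (30.955,28.079) → (52.235,45.567) → (77.916,64.317) → (99.777,80.430) → (109.597,90.009). Open path.

**Shape 4** — `<path>` cubic bezier, stroke `#ff8800` → score (S461, F2207). Control points (SVG): P0=(72.924,105.683), P1=(93.148,95.006), P2=(-12.594,112.394), P3=(14.090,93.478); sampled at t=k/5. Machine vertices: (72.924,27.702) → (72.010,31.255) → (53.266,31.163) → (29.097,30.514) → (11.904,32.399) → (14.090,39.907). Open path.

**Shape 5** — `<line>` line segment, stroke `#ff8800` → score (S461, F2207). Machine vertices: (73.654,128.046) → (28.763,36.419). Open path.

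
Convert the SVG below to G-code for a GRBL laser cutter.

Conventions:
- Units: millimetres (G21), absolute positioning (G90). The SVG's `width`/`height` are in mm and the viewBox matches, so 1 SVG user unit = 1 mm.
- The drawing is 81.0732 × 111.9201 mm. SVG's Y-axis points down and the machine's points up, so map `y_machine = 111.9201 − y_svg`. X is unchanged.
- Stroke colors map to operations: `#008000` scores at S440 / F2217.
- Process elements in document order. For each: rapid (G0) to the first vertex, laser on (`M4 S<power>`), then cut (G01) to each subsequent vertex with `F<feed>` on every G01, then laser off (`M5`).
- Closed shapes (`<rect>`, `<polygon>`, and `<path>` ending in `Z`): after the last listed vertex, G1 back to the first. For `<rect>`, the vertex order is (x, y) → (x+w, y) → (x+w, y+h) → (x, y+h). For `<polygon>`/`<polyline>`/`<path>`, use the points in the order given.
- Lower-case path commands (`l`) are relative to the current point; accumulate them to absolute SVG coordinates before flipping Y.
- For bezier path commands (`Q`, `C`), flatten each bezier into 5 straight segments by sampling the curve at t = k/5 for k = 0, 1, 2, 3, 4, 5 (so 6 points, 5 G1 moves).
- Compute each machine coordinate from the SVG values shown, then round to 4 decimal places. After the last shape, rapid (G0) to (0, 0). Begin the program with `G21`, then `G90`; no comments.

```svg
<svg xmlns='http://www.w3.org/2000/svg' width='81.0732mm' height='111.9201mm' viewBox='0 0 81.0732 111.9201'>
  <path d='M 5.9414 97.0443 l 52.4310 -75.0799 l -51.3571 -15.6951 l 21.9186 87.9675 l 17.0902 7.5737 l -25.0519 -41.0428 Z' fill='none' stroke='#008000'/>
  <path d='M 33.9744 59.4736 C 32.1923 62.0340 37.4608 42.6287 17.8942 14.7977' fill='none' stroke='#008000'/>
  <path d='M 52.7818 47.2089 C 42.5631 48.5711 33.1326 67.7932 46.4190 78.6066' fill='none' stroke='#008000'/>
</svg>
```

Since the viewBox matches the mm dimensions, user units are millimetres directly. The only transform is the Y-flip y_m = 111.9201 − y_svg.

Shape 1 is a closed polygon drawn with `<path>`. Its stroke #008000 means score at S440, F2217. After flipping Y the toolpath is (5.9414,14.8758) → (58.3724,89.9557) → (7.0153,105.6508) → (28.9339,17.6833) → (46.0241,10.1096) → (20.9722,51.1524) → (5.9414,14.8758), returning to the start.

Shape 2 is a cubic bezier drawn with `<path>`. Its stroke #008000 means score at S440, F2217. After flipping Y the toolpath is (33.9744,52.4465) → (33.4961,53.4378) → (33.1795,59.0510) → (31.4940,68.6361) → (26.9090,81.5432) → (17.8942,97.1224).

Shape 3 is a cubic bezier drawn with `<path>`. Its stroke #008000 means score at S440, F2217. After flipping Y the toolpath is (52.7818,64.7112) → (46.9206,61.9608) → (42.3011,56.1850) → (39.9760,48.6446) → (40.9978,40.6004) → (46.4190,33.3135).

G21
G90
G0 X5.9414 Y14.8758
M4 S440
G01 X58.3724 Y89.9557 F2217
G01 X7.0153 Y105.6508 F2217
G01 X28.9339 Y17.6833 F2217
G01 X46.0241 Y10.1096 F2217
G01 X20.9722 Y51.1524 F2217
G01 X5.9414 Y14.8758 F2217
M5
G0 X33.9744 Y52.4465
M4 S440
G01 X33.4961 Y53.4378 F2217
G01 X33.1795 Y59.0510 F2217
G01 X31.4940 Y68.6361 F2217
G01 X26.9090 Y81.5432 F2217
G01 X17.8942 Y97.1224 F2217
M5
G0 X52.7818 Y64.7112
M4 S440
G01 X46.9206 Y61.9608 F2217
G01 X42.3011 Y56.1850 F2217
G01 X39.9760 Y48.6446 F2217
G01 X40.9978 Y40.6004 F2217
G01 X46.4190 Y33.3135 F2217
M5
G0 X0.0000 Y0.0000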